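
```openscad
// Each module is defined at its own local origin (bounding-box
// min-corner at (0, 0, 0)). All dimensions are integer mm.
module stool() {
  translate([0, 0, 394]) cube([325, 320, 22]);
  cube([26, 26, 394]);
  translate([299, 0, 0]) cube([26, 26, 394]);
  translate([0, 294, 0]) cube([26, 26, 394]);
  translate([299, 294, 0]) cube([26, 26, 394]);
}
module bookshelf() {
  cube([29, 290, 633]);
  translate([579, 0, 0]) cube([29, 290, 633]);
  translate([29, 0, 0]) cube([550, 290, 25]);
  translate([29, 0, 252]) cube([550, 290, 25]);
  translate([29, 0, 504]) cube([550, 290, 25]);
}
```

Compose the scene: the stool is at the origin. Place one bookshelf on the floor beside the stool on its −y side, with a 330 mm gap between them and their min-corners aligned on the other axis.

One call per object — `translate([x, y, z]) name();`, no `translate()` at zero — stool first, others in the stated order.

stool();
translate([0, -620, 0]) bookshelf();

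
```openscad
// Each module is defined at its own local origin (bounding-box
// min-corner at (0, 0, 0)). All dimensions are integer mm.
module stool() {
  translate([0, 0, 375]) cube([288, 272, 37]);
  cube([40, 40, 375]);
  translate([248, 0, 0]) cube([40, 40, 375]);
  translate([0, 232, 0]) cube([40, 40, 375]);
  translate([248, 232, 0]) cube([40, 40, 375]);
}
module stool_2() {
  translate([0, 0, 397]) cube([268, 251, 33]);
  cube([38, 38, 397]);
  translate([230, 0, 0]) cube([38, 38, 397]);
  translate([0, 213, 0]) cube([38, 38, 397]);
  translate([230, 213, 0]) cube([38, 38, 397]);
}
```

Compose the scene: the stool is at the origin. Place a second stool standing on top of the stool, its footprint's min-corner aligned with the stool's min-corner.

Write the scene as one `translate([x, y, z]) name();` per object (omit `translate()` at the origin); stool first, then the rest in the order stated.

stool();
translate([0, 0, 412]) stool_2();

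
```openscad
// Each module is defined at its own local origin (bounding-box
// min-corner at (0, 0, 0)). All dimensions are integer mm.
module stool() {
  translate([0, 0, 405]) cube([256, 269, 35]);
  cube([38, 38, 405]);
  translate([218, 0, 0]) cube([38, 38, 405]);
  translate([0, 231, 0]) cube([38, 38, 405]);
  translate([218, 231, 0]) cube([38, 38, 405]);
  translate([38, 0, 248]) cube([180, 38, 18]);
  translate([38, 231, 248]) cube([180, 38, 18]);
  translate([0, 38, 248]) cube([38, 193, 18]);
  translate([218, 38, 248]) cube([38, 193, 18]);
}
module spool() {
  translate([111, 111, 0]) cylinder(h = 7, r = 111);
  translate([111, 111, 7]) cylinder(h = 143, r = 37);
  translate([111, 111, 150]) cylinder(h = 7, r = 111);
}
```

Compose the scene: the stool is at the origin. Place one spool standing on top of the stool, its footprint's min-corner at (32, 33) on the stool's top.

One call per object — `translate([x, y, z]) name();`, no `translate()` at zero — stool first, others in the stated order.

stool();
translate([32, 33, 440]) spool();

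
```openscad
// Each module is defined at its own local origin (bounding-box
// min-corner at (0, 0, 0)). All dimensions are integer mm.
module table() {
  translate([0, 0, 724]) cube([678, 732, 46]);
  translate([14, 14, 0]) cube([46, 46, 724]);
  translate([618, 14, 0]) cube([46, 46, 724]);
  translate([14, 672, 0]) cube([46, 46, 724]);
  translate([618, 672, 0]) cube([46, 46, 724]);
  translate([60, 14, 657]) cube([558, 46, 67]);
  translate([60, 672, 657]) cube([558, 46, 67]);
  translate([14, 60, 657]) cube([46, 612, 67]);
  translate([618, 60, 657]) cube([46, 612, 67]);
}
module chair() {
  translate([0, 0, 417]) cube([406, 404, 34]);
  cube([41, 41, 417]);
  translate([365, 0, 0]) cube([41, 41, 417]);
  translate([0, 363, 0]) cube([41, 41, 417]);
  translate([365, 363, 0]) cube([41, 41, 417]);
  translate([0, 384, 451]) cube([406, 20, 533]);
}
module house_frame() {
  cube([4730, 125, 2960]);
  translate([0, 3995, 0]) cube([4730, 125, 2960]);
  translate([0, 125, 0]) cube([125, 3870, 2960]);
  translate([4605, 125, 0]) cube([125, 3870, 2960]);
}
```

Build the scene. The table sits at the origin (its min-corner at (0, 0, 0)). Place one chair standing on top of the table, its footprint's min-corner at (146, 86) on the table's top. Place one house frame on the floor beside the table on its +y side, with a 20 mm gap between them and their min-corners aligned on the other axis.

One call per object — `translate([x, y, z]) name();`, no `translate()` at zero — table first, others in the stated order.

table();
translate([146, 86, 770]) chair();
translate([0, 752, 0]) house_frame();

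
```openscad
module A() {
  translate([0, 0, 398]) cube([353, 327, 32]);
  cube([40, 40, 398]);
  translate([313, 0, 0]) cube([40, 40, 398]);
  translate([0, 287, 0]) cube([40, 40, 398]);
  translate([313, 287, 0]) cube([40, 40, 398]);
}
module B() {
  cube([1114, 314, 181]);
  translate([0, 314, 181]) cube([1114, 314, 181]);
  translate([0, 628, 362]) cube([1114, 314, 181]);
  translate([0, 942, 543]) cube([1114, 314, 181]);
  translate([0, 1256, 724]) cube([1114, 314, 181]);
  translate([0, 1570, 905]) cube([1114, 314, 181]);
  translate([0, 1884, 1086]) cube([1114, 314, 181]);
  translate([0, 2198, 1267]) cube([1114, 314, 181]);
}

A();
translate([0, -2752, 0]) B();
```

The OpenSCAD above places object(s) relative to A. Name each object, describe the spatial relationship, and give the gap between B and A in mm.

A is a stool. B is a staircase. The staircase is on the floor beside the stool on its −y side. The gap between the staircase and the stool is 240 mm.

The staircase's nearest face is 240 mm from the stool's −y face.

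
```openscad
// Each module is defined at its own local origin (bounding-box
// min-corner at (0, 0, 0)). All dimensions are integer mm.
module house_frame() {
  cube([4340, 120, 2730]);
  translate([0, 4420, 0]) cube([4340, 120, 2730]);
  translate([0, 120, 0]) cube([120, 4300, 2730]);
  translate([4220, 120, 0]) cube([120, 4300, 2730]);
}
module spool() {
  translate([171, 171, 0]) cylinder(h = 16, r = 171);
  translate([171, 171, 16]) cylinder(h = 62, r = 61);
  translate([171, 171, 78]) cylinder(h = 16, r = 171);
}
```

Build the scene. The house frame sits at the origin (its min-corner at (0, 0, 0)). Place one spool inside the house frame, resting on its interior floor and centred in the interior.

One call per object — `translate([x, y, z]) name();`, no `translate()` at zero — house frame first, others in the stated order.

house_frame();
translate([1999, 2099, 0]) spool();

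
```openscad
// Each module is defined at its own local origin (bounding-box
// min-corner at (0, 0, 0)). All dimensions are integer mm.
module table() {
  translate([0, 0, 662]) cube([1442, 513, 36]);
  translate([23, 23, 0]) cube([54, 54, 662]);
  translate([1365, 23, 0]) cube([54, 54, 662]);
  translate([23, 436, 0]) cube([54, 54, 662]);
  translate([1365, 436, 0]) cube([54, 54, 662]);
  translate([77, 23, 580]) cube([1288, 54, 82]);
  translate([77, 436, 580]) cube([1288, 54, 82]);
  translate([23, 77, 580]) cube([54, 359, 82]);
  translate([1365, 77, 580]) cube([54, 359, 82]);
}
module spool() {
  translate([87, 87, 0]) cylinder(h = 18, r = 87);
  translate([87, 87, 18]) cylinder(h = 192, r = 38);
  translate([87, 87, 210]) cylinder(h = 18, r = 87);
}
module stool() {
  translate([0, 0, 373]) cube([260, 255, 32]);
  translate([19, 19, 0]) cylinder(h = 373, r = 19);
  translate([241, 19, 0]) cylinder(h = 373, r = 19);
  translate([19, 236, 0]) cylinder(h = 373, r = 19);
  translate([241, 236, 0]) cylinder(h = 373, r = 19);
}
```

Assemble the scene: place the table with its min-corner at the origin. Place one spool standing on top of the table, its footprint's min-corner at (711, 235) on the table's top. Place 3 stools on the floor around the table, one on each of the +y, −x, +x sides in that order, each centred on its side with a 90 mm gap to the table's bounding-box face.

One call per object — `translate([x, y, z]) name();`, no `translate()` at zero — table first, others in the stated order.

table();
translate([711, 235, 698]) spool();
translate([591, 603, 0]) stool();
translate([-350, 129, 0]) stool();
translate([1532, 129, 0]) stool();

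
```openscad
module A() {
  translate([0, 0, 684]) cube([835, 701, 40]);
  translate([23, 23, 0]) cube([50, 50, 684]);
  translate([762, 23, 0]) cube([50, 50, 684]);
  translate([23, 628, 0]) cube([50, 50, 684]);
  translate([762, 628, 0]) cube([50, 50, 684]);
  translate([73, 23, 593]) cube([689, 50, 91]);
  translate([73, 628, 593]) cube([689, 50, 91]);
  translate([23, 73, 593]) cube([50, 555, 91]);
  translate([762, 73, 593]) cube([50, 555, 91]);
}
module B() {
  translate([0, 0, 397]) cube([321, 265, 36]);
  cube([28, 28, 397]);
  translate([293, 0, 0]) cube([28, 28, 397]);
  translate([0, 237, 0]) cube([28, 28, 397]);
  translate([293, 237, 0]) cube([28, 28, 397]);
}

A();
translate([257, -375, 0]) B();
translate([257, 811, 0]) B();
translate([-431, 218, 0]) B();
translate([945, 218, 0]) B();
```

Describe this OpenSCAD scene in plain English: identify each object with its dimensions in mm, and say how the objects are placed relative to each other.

A is a table: top 835 mm (x) × 701 mm (y), 40 mm thick, upper face at z = 724 mm, on four 50×50 mm square legs, each inset 23 mm from the nearest pair of top edges, running from z = 0 to the bottom of the top. Four apron rails, 50 mm thick and 91 mm tall, run between adjacent legs with their top edges flush with the underside of the top and their outer faces flush with the legs' outer faces.

B is a four-legged stool. The seat is 321×265 mm, 36 mm thick, top at z = 433 mm. It stands on four square legs, each 28×28 mm in cross-section, from z = 0 to the seat underside, each flush with a corner of the seat.

Four stools sit around the table at the −y, +y, −x, +x sides.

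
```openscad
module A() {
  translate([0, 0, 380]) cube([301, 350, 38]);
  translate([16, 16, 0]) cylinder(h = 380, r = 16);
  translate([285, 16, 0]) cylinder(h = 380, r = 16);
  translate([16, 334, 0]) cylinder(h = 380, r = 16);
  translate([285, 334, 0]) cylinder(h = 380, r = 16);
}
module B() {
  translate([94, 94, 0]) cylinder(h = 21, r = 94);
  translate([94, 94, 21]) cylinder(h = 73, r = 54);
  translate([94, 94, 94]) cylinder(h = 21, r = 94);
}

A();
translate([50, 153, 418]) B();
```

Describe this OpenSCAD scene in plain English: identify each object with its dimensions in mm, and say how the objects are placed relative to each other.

A is a four-legged stool. The seat is a 301×350×38 mm slab whose top surface is at z = 418 mm; four round legs, each 32 mm in diameter, run from the floor (z = 0) to the underside of the seat, each leg's axis is inset half a diameter from the nearest pair of seat edges (so the leg's bounding box is flush with the corner).

B is a spool: two coaxial disc flanges of radius 94 mm and thickness 21 mm, joined by a core cylinder of radius 54 mm and height 73 mm. The lower flange rests on z = 0 and the three cylinders share a vertical axis.

The spool is on top of the stool.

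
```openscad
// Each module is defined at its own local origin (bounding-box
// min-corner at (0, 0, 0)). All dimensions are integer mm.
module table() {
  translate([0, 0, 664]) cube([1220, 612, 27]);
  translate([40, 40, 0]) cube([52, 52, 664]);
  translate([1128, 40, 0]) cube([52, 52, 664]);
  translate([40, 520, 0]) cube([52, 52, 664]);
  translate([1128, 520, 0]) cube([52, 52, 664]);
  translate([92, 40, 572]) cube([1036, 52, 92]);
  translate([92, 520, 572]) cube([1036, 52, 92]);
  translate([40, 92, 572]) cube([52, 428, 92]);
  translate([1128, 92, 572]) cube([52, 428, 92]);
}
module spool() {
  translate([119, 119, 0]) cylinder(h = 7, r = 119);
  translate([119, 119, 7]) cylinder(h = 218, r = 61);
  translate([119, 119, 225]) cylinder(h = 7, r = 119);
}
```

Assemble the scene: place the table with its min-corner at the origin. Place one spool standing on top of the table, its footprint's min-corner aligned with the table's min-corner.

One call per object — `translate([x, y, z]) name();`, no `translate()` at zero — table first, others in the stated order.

table();
translate([0, 0, 691]) spool();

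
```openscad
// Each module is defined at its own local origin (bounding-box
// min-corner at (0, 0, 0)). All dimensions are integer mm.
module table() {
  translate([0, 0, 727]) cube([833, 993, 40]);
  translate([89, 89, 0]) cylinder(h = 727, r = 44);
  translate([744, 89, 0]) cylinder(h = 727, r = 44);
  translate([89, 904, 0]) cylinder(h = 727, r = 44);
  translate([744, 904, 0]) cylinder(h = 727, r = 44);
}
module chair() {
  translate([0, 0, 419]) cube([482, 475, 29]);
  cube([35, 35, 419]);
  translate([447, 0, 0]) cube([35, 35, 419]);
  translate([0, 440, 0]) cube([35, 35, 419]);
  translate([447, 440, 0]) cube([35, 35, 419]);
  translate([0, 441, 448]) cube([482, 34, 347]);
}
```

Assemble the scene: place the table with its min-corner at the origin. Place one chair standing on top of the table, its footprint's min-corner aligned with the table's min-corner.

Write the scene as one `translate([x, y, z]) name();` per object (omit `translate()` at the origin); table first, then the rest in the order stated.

table();
translate([0, 0, 767]) chair();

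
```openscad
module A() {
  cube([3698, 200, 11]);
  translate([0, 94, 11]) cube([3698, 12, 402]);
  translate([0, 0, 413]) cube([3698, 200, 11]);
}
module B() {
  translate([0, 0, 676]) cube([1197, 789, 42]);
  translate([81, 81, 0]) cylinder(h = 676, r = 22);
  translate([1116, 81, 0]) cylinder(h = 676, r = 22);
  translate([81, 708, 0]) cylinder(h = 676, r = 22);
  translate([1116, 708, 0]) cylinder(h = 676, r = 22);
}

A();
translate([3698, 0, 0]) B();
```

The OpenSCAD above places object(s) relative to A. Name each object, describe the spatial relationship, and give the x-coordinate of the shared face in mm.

The I-beam's +x face and the table's −x face are both at x = 3698 mm.

A is an I-beam. B is a table. The table is against the I-beam's +x side, with their −y faces flush. The x-coordinate of the shared face is 3698 mm.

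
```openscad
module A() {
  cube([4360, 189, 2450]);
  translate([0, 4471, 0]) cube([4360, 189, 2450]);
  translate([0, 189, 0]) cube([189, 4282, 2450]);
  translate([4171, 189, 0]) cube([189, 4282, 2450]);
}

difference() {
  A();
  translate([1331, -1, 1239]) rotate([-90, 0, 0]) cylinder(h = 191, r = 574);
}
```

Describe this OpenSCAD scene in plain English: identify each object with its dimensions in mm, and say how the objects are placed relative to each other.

A is the wall frame of a small rectangular building: four walls, each 2450 mm tall and 189 mm thick, enclosing a footprint 4360 mm (x) by 4660 mm (y) outside-to-outside, with no floor or roof. The front and back walls (the −y and +y sides) span the full width; the two side walls fit between them.

The house frame has a circular hole of radius 574 mm through its front wall, centred at (x = 1331, z = 1239).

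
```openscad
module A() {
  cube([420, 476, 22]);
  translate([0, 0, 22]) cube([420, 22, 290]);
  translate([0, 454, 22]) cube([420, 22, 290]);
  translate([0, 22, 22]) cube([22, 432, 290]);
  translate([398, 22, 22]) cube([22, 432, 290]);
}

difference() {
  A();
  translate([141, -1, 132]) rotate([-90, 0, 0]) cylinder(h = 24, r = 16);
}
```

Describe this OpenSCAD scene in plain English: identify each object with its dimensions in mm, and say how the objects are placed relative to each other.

A is an open storage box with external size 420×476×312 mm and wall thickness 22 mm (the base is also 22 mm thick). The base covers the whole footprint; the four walls stand on the base, with the y-facing walls full-width and the x-facing walls fitting between their inner faces.

The open box has a circular hole of radius 16 mm through its front wall, centred at (x = 141, z = 132).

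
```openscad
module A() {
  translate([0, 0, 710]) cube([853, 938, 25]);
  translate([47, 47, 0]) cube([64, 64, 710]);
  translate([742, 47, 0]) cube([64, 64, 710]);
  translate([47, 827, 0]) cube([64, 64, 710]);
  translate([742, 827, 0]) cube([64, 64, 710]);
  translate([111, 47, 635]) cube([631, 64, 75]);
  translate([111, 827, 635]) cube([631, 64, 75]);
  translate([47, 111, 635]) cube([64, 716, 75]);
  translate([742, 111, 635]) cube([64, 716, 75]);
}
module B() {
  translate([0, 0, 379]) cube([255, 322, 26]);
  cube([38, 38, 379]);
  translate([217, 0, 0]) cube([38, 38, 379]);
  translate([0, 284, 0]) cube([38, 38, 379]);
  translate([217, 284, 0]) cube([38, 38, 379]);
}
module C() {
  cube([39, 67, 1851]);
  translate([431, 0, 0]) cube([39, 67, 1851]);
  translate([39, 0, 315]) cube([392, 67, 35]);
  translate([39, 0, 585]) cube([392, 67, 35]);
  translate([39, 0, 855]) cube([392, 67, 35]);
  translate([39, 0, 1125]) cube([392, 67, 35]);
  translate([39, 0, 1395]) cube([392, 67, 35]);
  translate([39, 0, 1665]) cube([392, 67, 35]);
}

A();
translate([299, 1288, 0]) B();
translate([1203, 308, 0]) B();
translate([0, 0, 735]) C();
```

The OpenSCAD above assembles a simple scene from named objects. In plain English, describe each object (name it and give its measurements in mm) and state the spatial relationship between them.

A is a table with a 853×938 mm rectangular top, 25 mm thick, top surface at z = 735 mm, supported by four 64×64 mm square legs, each inset 47 mm from the nearest pair of top edges, running from the floor. Four apron rails, 64 mm thick and 75 mm tall, run between adjacent legs with their top edges flush with the underside of the top and their outer faces flush with the legs' outer faces.

B is a four-legged stool. The seat is a 255×322×26 mm slab whose top surface is at z = 405 mm; four square legs, each 38×38 mm in cross-section, run from the floor (z = 0) to the underside of the seat, each flush with a corner of the seat.

C is a straight ladder. Two 39×67 mm vertical rails, 1851 mm tall, stand 470 mm apart (outside-to-outside) with their front faces coplanar on the −y side. 6 rungs, each 67 mm deep and 35 mm tall, span between the inner faces of the rails, front faces flush with the rails. The lowest rung's underside is at z = 315 mm and rungs are spaced 270 mm apart (underside to underside).

Two stools sit around the table at the +y, +x sides. The ladder is on top of the table.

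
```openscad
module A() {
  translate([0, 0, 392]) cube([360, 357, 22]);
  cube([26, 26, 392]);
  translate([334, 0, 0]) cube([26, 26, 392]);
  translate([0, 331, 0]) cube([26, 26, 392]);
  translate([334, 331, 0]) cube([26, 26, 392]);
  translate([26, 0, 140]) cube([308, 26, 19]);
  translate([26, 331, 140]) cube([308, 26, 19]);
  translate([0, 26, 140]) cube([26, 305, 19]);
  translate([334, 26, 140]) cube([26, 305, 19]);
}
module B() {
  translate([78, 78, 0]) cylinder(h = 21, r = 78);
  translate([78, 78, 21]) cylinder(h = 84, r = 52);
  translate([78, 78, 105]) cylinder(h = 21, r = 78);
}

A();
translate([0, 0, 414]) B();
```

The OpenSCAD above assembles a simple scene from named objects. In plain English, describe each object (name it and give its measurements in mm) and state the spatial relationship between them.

A is a four-legged stool. The seat is a 360×357×22 mm slab whose top surface is at z = 414 mm; four square legs, each 26×26 mm in cross-section, run from the floor (z = 0) to the underside of the seat, each flush with a corner of the seat. Four stretchers, 26 mm wide and 19 mm tall, connect adjacent legs with their undersides at z = 140 mm, each running between the inner faces of the legs it joins and aligned with the legs' outer faces on the other axis.

B is a spool: two coaxial disc flanges of radius 78 mm and thickness 21 mm, joined by a core cylinder of radius 52 mm and height 84 mm. The lower flange rests on z = 0 and the three cylinders share a vertical axis.

The spool is on top of the stool.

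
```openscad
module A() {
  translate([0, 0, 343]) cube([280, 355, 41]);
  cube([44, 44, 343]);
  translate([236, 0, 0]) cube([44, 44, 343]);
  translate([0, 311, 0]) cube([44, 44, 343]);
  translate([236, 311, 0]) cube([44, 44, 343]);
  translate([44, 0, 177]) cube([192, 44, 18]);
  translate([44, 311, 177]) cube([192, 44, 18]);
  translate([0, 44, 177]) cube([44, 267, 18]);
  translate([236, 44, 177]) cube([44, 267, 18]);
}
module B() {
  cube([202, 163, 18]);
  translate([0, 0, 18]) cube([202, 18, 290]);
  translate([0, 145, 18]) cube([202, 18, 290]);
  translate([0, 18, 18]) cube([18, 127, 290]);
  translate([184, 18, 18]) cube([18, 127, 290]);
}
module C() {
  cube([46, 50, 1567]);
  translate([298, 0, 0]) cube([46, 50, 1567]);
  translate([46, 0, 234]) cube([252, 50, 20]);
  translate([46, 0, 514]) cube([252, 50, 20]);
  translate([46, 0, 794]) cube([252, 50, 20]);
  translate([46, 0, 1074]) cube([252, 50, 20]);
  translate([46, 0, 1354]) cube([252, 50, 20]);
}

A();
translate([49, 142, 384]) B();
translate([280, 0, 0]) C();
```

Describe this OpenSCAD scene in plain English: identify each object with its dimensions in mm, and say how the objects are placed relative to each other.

A is a simple wooden stool: a rectangular seat 280 mm (x) by 355 mm (y), 41 mm thick, top face at z = 384 mm, on four square legs, each 44×44 mm in cross-section. The legs rest on z = 0, each flush with a corner of the seat. Four stretchers, 44 mm wide and 18 mm tall, connect adjacent legs with their undersides at z = 177 mm, each running between the inner faces of the legs it joins and aligned with the legs' outer faces on the other axis.

B is an open storage box with external size 202×163×308 mm and wall thickness 18 mm (the base is also 18 mm thick). The base covers the whole footprint; the four walls stand on the base, with the y-facing walls full-width and the x-facing walls fitting between their inner faces.

C is a wooden ladder with two side rails of 46×50 mm section and 1567 mm height, set 344 mm apart overall. Between them run 5 rectangular rungs (50 mm deep, 20 mm thick), front faces flush with the rails' −y face. The bottom of the first rung is 234 mm above the floor and each subsequent rung is 280 mm higher than the one below.

The open box is on top of the stool. The ladder is against the stool's +x side, with their −y faces flush.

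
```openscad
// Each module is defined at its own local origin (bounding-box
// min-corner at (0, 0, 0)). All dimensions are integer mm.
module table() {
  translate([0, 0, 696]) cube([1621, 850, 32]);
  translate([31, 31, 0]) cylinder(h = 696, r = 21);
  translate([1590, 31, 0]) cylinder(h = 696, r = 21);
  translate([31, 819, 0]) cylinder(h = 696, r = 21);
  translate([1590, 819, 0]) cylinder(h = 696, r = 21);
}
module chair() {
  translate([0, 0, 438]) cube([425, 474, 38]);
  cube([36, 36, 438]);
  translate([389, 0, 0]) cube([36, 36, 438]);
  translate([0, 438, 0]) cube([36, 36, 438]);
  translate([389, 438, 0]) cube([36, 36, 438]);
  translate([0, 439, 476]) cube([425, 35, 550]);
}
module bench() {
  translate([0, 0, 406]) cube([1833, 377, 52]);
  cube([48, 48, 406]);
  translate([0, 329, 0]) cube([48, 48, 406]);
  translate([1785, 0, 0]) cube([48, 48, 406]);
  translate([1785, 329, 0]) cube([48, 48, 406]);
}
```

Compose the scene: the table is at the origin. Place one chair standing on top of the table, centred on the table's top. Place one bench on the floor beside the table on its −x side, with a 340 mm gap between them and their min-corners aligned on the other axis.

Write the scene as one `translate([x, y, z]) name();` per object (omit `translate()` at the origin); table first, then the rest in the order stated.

table();
translate([598, 188, 728]) chair();
translate([-2173, 0, 0]) bench();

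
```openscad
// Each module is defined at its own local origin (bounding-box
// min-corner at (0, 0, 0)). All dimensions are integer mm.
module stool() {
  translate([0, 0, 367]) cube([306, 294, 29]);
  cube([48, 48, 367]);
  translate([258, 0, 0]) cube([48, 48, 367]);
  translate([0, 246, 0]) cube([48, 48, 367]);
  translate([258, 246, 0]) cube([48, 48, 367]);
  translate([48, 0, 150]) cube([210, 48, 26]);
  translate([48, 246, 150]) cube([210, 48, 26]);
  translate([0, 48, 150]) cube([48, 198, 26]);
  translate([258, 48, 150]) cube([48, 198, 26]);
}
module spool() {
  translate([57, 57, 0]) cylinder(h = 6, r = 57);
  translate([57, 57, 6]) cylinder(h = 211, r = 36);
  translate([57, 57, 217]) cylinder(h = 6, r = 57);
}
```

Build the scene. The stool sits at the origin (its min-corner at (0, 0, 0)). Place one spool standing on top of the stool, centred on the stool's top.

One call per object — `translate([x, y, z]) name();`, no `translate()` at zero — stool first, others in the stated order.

stool();
translate([96, 90, 396]) spool();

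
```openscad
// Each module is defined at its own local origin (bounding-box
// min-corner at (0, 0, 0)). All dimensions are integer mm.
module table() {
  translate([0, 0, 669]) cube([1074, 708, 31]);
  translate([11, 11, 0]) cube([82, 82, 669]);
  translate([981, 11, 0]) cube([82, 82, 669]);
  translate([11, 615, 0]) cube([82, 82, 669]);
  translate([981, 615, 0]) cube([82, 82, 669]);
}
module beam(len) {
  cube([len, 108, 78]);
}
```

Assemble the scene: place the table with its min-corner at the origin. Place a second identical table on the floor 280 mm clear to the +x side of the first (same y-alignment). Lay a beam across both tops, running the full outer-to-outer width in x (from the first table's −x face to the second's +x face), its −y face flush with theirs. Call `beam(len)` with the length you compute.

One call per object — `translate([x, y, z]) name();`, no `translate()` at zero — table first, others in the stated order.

table();
translate([1354, 0, 0]) table();
translate([0, 0, 700]) beam(2428);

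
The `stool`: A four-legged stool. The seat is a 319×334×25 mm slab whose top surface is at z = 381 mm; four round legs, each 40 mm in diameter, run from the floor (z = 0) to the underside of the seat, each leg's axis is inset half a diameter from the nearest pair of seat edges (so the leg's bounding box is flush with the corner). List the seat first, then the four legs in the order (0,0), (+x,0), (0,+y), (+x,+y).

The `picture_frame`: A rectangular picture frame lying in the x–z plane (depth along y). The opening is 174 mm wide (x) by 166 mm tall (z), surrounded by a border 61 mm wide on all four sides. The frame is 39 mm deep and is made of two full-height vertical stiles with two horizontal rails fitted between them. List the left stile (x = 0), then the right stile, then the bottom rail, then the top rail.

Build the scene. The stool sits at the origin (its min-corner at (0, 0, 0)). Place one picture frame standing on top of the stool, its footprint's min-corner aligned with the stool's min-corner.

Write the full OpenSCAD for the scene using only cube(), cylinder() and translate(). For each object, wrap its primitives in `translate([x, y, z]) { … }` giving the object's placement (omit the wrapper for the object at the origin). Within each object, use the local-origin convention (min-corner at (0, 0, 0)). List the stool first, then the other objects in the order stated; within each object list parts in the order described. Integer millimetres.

translate([0, 0, 356]) cube([319, 334, 25]);
translate([20, 20, 0]) cylinder(h = 356, r = 20);
translate([299, 20, 0]) cylinder(h = 356, r = 20);
translate([20, 314, 0]) cylinder(h = 356, r = 20);
translate([299, 314, 0]) cylinder(h = 356, r = 20);
translate([0, 0, 381]) {
  cube([61, 39, 288]);
  translate([235, 0, 0]) cube([61, 39, 288]);
  translate([61, 0, 0]) cube([174, 39, 61]);
  translate([61, 0, 227]) cube([174, 39, 61]);
}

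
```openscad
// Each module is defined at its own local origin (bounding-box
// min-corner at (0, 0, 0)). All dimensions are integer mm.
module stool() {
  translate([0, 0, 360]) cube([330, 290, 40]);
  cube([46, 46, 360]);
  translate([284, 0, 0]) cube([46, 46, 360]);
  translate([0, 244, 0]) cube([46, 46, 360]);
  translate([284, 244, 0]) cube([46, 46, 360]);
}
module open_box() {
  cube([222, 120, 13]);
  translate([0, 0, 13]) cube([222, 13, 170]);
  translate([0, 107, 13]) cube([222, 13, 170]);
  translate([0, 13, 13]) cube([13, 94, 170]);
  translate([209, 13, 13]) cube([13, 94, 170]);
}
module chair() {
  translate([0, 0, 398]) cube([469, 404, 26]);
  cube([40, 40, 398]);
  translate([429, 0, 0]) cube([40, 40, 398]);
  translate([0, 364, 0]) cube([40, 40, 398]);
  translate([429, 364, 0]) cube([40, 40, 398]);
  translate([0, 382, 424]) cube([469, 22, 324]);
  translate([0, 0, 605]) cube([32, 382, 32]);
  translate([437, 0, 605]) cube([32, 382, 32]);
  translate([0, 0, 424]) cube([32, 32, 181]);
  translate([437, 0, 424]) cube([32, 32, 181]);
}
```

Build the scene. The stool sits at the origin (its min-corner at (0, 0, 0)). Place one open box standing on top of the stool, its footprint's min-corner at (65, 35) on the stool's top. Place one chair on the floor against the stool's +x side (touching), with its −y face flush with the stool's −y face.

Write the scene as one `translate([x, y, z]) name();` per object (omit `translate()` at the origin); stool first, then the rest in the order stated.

stool();
translate([65, 35, 400]) open_box();
translate([330, 0, 0]) chair();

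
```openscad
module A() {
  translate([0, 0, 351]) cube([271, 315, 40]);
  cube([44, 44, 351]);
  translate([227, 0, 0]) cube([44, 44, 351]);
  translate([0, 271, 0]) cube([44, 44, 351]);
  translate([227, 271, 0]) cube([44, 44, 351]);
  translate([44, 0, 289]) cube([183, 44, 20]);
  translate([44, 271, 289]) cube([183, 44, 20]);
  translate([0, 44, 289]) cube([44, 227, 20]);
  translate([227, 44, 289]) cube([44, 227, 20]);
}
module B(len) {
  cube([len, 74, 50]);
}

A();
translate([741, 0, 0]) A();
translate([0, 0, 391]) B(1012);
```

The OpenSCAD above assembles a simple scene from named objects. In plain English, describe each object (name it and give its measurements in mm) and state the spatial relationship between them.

A is a four-legged stool. The seat is a 271×315×40 mm slab whose top surface is at z = 391 mm; four square legs, each 44×44 mm in cross-section, run from the floor (z = 0) to the underside of the seat, each flush with a corner of the seat. Four stretchers, 44 mm wide and 20 mm tall, connect adjacent legs with their undersides at z = 289 mm, each running between the inner faces of the legs it joins and aligned with the legs' outer faces on the other axis.

B is a rectangular beam 1012 mm long (x), 74 mm deep (y), 50 mm thick (z).

The beam spans the tops of two stools placed 470 mm apart, resting at z = 391 mm.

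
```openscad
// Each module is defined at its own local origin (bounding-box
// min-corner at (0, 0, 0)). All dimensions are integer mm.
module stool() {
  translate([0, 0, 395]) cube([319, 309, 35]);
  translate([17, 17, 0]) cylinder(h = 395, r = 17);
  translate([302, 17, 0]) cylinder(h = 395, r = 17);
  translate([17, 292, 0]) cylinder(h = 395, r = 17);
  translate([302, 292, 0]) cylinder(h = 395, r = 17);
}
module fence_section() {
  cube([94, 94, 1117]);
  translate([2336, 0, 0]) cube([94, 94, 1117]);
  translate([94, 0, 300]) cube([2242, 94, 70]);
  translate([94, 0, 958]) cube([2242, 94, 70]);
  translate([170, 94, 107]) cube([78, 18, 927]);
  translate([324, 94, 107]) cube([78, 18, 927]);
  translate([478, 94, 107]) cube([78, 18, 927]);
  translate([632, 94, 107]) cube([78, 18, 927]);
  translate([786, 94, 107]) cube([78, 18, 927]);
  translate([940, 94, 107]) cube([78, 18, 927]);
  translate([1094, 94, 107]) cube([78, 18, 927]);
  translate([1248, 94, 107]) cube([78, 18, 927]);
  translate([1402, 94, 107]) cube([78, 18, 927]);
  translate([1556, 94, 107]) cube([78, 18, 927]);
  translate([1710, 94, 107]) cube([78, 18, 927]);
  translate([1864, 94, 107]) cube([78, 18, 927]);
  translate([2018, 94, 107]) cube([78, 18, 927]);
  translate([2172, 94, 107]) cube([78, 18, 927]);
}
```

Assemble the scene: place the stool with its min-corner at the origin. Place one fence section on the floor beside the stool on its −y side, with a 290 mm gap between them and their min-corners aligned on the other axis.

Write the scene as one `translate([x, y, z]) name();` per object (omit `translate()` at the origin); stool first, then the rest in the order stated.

stool();
translate([0, -402, 0]) fence_section();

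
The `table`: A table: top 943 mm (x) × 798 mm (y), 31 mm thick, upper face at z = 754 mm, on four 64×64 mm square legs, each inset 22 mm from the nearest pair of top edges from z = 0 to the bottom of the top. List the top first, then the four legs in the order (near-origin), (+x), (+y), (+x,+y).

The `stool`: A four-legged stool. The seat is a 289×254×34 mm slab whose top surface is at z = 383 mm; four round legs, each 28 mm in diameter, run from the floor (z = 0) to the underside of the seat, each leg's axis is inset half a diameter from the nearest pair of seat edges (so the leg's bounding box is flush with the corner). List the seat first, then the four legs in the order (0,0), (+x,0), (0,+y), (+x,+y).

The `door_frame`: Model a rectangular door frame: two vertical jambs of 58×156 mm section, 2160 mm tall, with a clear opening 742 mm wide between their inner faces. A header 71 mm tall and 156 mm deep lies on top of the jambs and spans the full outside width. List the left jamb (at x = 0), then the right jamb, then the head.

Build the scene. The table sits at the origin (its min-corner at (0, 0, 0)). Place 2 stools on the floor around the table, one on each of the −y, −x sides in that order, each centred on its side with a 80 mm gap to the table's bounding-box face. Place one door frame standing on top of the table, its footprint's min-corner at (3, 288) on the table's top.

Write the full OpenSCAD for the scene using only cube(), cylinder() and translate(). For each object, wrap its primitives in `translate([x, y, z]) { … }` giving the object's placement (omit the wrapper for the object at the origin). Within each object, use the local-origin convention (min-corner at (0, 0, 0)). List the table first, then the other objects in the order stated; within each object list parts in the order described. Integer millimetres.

translate([0, 0, 723]) cube([943, 798, 31]);
translate([22, 22, 0]) cube([64, 64, 723]);
translate([857, 22, 0]) cube([64, 64, 723]);
translate([22, 712, 0]) cube([64, 64, 723]);
translate([857, 712, 0]) cube([64, 64, 723]);
translate([327, -334, 0]) {
  translate([0, 0, 349]) cube([289, 254, 34]);
  translate([14, 14, 0]) cylinder(h = 349, r = 14);
  translate([275, 14, 0]) cylinder(h = 349, r = 14);
  translate([14, 240, 0]) cylinder(h = 349, r = 14);
  translate([275, 240, 0]) cylinder(h = 349, r = 14);
}
translate([-369, 272, 0]) {
  translate([0, 0, 349]) cube([289, 254, 34]);
  translate([14, 14, 0]) cylinder(h = 349, r = 14);
  translate([275, 14, 0]) cylinder(h = 349, r = 14);
  translate([14, 240, 0]) cylinder(h = 349, r = 14);
  translate([275, 240, 0]) cylinder(h = 349, r = 14);
}
translate([3, 288, 754]) {
  cube([58, 156, 2160]);
  translate([800, 0, 0]) cube([58, 156, 2160]);
  translate([0, 0, 2160]) cube([858, 156, 71]);
}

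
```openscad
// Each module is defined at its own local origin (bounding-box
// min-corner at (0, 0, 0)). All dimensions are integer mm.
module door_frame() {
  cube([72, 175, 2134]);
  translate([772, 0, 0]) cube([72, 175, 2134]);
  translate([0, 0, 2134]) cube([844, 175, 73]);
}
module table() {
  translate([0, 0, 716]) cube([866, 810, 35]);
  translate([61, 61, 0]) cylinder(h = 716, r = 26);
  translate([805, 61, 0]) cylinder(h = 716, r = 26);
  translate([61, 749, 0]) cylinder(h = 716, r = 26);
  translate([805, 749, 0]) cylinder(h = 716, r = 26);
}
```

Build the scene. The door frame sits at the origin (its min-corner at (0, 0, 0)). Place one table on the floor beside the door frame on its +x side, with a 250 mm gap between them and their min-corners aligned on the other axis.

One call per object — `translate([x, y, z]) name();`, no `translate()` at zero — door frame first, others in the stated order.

door_frame();
translate([1094, 0, 0]) table();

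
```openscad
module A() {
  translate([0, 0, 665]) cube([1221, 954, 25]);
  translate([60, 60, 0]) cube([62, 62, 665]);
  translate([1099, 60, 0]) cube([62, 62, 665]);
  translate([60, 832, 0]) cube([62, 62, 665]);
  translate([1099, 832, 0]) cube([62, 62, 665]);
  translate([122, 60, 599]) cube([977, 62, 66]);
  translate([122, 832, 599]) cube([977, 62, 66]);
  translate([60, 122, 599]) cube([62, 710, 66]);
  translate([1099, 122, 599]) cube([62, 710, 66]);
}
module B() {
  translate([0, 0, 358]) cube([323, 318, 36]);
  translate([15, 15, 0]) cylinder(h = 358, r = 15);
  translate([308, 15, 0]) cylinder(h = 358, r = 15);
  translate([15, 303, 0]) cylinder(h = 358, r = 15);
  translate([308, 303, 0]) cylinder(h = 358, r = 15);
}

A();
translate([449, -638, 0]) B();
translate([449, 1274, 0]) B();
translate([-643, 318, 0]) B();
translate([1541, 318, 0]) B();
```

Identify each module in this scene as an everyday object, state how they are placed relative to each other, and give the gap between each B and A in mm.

A is a table. B is a stool. Four stools sit around the table at the −y, +y, −x, +x sides. The gap between each stool and the table is 320 mm.

Each stool's nearest face is 320 mm from the table's bounding box.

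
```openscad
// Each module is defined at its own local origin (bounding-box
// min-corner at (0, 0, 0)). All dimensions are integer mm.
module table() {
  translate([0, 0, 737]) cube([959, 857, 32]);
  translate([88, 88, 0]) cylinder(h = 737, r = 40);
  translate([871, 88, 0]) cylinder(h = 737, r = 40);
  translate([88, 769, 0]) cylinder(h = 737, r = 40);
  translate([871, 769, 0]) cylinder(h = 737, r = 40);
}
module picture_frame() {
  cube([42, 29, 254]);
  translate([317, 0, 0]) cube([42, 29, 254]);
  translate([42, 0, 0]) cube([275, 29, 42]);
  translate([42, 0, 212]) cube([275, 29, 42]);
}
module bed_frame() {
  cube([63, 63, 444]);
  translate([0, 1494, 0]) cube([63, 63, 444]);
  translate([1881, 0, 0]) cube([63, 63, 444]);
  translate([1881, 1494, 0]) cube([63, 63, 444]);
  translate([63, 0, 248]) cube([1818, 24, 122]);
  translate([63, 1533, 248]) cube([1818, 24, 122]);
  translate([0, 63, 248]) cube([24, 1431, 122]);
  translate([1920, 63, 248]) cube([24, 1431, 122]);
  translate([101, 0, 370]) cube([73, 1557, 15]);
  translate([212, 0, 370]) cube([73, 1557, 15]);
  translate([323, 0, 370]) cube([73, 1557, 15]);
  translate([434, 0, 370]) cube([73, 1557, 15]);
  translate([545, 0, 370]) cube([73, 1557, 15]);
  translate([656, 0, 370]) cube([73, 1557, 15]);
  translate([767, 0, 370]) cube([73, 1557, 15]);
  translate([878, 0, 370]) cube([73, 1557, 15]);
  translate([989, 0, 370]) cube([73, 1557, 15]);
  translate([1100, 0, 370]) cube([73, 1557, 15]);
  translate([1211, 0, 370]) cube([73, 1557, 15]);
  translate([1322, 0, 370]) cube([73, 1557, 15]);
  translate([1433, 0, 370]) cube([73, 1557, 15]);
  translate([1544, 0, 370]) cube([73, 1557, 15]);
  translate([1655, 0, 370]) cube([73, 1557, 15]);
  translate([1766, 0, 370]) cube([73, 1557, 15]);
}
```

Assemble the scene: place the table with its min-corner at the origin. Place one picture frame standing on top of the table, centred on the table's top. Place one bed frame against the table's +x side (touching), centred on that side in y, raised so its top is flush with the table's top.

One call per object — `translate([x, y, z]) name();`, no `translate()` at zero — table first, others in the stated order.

table();
translate([300, 414, 769]) picture_frame();
translate([959, -350, 325]) bed_frame();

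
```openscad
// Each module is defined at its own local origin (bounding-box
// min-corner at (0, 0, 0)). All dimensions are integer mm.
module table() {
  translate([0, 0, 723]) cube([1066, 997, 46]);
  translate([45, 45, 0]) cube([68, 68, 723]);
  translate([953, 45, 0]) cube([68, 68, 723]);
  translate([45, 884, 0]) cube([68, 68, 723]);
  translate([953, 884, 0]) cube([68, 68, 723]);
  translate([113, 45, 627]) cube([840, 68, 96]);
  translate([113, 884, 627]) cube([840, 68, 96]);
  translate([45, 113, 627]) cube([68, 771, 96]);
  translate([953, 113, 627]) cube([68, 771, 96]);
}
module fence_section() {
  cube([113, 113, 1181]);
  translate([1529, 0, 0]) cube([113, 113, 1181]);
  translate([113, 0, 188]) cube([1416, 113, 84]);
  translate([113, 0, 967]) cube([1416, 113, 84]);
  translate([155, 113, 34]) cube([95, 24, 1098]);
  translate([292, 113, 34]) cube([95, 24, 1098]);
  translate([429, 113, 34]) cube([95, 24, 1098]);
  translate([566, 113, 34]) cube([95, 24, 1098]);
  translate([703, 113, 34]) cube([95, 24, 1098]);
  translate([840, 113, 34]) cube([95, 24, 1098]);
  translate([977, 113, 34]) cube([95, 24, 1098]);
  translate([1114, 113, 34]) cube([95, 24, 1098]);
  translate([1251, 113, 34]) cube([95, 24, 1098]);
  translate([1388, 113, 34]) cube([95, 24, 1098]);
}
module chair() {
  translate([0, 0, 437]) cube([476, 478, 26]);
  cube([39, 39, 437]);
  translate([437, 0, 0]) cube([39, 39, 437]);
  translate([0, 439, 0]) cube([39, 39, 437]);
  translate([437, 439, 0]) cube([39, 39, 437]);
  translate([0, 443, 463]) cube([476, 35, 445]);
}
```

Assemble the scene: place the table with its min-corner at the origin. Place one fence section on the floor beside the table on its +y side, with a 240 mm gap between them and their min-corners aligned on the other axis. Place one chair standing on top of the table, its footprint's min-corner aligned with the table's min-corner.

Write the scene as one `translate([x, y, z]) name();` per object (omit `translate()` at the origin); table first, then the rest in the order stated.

table();
translate([0, 1237, 0]) fence_section();
translate([0, 0, 769]) chair();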